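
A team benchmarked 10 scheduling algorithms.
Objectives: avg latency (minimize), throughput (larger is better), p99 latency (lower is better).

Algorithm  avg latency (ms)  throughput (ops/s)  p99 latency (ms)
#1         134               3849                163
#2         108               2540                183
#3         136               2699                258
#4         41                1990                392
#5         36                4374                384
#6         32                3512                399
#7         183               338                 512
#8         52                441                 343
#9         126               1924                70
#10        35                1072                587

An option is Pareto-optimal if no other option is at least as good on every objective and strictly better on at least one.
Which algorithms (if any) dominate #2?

#1: worse on avg latency (134 vs 108).
#3: worse on avg latency (136 vs 108).
#4: worse on throughput (1990 vs 2540).
#5: worse on p99 latency (384 vs 183).
#6: worse on p99 latency (399 vs 183).
#7: worse on avg latency (183 vs 108).
#8: worse on throughput (441 vs 2540).
#9: worse on avg latency (126 vs 108).
#10: worse on throughput (1072 vs 2540).
No option dominates #2.

none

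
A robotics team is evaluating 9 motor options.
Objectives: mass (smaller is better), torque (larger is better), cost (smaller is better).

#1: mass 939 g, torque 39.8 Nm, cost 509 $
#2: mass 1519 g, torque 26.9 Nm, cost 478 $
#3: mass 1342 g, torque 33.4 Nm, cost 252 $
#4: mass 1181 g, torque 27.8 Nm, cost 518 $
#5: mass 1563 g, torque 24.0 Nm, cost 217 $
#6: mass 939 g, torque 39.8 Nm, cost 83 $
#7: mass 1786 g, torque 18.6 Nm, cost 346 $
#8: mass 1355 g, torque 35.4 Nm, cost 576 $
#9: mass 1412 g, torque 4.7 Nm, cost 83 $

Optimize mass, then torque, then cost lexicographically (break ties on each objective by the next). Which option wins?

#6

First minimize mass: best is 939, kept {#1, #6}.
Then maximize torque: best is 39.8, kept {#1, #6}.
Then minimize cost: best is 83, kept {#6}.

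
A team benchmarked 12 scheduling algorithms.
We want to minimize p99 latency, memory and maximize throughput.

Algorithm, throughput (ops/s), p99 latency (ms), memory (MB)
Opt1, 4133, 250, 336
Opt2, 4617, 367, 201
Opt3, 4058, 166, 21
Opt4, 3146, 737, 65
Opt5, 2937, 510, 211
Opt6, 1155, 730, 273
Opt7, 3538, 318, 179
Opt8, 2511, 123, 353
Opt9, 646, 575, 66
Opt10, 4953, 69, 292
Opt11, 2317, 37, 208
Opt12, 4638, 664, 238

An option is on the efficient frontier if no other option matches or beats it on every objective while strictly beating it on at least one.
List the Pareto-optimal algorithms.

Opt2, Opt3, Opt10, Opt11, Opt12

Opt1: dominated by Opt10 (throughput 4953≥4133, p99 latency 69≤250, memory 292≤336).
Opt2: not dominated.
Opt3: not dominated (best memory).
Opt4: dominated by Opt3 (throughput 4058≥3146, p99 latency 166≤737, memory 21≤65).
Opt5: dominated by Opt2 (throughput 4617≥2937, p99 latency 367≤510, memory 201≤211).
Opt6: dominated by Opt2 (throughput 4617≥1155, p99 latency 367≤730, memory 201≤273).
Opt7: dominated by Opt3 (throughput 4058≥3538, p99 latency 166≤318, memory 21≤179).
Opt8: dominated by Opt10 (throughput 4953≥2511, p99 latency 69≤123, memory 292≤353).
Opt9: dominated by Opt3 (throughput 4058≥646, p99 latency 166≤575, memory 21≤66).
Opt10: not dominated (best throughput).
Opt11: not dominated (best p99 latency).
Opt12: not dominated.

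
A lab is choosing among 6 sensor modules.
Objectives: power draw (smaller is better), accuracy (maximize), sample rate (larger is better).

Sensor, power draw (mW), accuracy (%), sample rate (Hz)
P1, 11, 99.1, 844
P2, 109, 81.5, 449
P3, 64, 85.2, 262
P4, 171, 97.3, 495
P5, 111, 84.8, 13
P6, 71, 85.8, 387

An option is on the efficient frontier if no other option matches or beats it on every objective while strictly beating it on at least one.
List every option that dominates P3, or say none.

P1

P1: power draw 11≤64, accuracy 99.1≥85.2, sample rate 844≥262 — dominates P3.
Others (P2, P4, P5, P6) are each worse than P3 on at least one objective.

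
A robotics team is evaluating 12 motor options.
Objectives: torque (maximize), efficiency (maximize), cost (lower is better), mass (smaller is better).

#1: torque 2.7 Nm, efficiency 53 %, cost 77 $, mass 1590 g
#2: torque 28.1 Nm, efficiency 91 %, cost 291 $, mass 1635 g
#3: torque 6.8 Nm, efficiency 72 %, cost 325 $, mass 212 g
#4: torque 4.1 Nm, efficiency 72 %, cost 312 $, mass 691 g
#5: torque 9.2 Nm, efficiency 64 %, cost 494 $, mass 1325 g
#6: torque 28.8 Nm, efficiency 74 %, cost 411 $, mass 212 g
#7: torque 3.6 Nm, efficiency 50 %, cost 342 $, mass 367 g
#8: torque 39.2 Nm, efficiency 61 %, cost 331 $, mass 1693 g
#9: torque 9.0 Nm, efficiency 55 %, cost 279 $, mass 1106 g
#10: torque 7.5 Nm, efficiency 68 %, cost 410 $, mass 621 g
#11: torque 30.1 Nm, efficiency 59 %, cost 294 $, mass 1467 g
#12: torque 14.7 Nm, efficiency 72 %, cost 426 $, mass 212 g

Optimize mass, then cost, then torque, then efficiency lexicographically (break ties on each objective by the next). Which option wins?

#3

First minimize mass: best is 212, kept {#3, #6, #12}.
Then minimize cost: best is 325, kept {#3}.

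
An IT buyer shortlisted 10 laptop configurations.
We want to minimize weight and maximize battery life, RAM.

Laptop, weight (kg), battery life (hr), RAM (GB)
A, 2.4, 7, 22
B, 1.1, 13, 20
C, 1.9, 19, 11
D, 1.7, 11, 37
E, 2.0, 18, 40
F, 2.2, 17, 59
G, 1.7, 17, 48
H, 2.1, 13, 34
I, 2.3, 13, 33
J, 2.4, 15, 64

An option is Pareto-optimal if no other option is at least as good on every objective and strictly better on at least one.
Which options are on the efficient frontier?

A: dominated by D (weight 1.7≤2.4, battery life 11≥7, RAM 37≥22).
B: not dominated (best weight).
C: not dominated (best battery life).
D: dominated by G (weight 1.7≤1.7, battery life 17≥11, RAM 48≥37).
E: not dominated.
F: not dominated.
G: not dominated.
H: dominated by E (weight 2.0≤2.1, battery life 18≥13, RAM 40≥34).
I: dominated by E (weight 2.0≤2.3, battery life 18≥13, RAM 40≥33).
J: not dominated (best RAM).

B, C, E, F, G, J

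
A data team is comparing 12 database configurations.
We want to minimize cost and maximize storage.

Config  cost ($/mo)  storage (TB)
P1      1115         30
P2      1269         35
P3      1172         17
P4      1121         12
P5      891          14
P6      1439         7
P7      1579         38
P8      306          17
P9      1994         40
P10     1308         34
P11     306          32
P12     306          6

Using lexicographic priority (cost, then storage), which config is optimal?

P11

First minimize cost: best is 306, kept {P8, P11, P12}.
Then maximize storage: best is 32, kept {P11}.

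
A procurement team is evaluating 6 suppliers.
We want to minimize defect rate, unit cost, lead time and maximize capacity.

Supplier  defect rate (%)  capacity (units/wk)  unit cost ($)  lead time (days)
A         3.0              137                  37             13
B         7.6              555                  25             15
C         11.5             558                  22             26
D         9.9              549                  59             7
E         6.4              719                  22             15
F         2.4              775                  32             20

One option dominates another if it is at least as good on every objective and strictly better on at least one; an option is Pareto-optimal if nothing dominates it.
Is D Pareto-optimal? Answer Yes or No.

A: worse on capacity (137 vs 549).
B: worse on lead time (15 vs 7).
C: worse on defect rate (11.5 vs 9.9).
E: worse on lead time (15 vs 7).
F: worse on lead time (20 vs 7).
No option is at least as good as D on every objective and strictly better on one.

Yes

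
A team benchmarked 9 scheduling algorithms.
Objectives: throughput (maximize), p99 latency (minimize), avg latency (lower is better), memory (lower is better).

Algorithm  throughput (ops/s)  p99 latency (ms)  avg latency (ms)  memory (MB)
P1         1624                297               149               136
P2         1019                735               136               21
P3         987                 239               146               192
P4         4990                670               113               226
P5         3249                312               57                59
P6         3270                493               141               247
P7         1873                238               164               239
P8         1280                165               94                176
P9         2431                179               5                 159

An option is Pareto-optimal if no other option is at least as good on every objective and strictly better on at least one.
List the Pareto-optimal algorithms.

P1, P2, P4, P5, P6, P8, P9

P1: not dominated.
P2: not dominated (best memory).
P3: dominated by P8 (throughput 1280≥987, p99 latency 165≤239, avg latency 94≤146, memory 176≤192).
P4: not dominated (best throughput).
P5: not dominated.
P6: not dominated.
P7: dominated by P9 (throughput 2431≥1873, p99 latency 179≤238, avg latency 5≤164, memory 159≤239).
P8: not dominated (best p99 latency).
P9: not dominated (best avg latency).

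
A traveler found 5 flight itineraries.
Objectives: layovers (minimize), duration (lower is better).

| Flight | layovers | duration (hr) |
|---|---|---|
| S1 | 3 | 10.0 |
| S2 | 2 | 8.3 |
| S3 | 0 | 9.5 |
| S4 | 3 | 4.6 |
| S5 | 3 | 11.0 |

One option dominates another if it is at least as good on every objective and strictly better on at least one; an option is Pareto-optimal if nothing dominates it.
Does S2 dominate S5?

Yes

S2 vs S5: layovers 2≤3, duration 8.3≤11.0 — S2 is at least as good on every objective with at least one strict improvement.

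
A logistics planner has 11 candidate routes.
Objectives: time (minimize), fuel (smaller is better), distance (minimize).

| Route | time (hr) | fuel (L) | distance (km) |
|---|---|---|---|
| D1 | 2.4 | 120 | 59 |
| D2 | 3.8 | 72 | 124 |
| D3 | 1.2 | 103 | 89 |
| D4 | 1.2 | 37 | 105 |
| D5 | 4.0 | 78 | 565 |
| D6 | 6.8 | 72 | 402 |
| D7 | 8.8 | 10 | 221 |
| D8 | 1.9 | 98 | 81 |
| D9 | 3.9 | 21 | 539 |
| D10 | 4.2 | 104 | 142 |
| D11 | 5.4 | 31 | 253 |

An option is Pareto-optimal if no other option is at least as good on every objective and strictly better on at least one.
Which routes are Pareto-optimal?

D1: not dominated (best distance).
D2: dominated by D4 (time 1.2≤3.8, fuel 37≤72, distance 105≤124).
D3: not dominated.
D4: not dominated.
D5: dominated by D2 (time 3.8≤4.0, fuel 72≤78, distance 124≤565).
D6: dominated by D2 (time 3.8≤6.8, fuel 72≤72, distance 124≤402).
D7: not dominated (best fuel).
D8: not dominated.
D9: not dominated.
D10: dominated by D2 (time 3.8≤4.2, fuel 72≤104, distance 124≤142).
D11: not dominated.

D1, D3, D4, D7, D8, D9, D11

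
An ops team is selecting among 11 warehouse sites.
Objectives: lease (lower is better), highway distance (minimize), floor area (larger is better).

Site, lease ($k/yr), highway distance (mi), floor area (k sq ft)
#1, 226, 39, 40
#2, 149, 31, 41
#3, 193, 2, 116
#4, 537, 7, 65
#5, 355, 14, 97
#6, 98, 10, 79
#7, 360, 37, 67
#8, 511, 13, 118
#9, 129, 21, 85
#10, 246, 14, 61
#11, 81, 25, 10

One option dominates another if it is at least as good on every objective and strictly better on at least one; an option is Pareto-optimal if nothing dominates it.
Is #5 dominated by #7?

No

#7 vs #5: #7 is worse on lease (360 vs 355), so it does not dominate #5.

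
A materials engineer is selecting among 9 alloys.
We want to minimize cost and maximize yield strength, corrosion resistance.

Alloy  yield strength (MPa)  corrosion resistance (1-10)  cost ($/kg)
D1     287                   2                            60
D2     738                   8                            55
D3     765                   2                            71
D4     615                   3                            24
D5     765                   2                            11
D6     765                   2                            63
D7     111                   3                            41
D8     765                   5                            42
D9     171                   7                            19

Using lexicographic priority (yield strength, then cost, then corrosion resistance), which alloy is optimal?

First maximize yield strength: best is 765, kept {D3, D5, D6, D8}.
Then minimize cost: best is 11, kept {D5}.

D5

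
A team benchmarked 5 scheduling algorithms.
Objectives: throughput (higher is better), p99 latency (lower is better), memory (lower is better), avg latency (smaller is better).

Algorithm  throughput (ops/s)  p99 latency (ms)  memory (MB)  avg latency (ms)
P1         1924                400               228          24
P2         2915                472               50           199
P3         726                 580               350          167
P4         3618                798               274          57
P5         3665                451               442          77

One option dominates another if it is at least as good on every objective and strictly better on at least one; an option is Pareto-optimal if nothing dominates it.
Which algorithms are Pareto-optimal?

P1: not dominated (best p99 latency).
P2: not dominated (best memory).
P3: dominated by P1 (throughput 1924≥726, p99 latency 400≤580, memory 228≤350, avg latency 24≤167).
P4: not dominated.
P5: not dominated (best throughput).

P1, P2, P4, P5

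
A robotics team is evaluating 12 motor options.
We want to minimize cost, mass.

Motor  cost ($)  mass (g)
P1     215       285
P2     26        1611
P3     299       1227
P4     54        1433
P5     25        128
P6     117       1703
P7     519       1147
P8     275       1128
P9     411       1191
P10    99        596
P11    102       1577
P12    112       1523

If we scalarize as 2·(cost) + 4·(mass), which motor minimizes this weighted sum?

P5

P1: 2·215 + 4·285 = 1570
P2: 2·26 + 4·1611 = 6496
P3: 2·299 + 4·1227 = 5506
P4: 2·54 + 4·1433 = 5840
P5: 2·25 + 4·128 = 562
P6: 2·117 + 4·1703 = 7046
P7: 2·519 + 4·1147 = 5626
P8: 2·275 + 4·1128 = 5062
P9: 2·411 + 4·1191 = 5586
P10: 2·99 + 4·596 = 2582
P11: 2·102 + 4·1577 = 6512
P12: 2·112 + 4·1523 = 6316
Lowest: P5 at 562.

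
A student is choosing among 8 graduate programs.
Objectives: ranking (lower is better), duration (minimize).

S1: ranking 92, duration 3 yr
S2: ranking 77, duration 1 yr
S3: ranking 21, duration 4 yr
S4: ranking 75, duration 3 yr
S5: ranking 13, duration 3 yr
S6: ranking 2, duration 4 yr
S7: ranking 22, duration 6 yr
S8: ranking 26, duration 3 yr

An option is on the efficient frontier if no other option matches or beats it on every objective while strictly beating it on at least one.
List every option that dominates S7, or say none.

S3: ranking 21≤22, duration 4≤6 — dominates S7.
S5: ranking 13≤22, duration 3≤6 — dominates S7.
S6: ranking 2≤22, duration 4≤6 — dominates S7.
Others (S1, S2, S4, S8) are each worse than S7 on at least one objective.

S3, S5, S6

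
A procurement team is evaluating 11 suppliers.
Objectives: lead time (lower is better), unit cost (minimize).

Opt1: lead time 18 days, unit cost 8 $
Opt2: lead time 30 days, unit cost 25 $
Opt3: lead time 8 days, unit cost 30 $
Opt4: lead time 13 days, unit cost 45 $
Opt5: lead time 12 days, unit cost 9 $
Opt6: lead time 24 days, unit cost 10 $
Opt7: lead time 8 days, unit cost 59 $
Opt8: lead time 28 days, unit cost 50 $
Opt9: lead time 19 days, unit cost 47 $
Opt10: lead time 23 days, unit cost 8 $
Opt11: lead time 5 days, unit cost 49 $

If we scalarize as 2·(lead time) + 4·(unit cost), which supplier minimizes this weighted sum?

Opt5

Opt1: 2·18 + 4·8 = 68
Opt2: 2·30 + 4·25 = 160
Opt3: 2·8 + 4·30 = 136
Opt4: 2·13 + 4·45 = 206
Opt5: 2·12 + 4·9 = 60
Opt6: 2·24 + 4·10 = 88
Opt7: 2·8 + 4·59 = 252
Opt8: 2·28 + 4·50 = 256
Opt9: 2·19 + 4·47 = 226
Opt10: 2·23 + 4·8 = 78
Opt11: 2·5 + 4·49 = 206
Lowest: Opt5 at 60.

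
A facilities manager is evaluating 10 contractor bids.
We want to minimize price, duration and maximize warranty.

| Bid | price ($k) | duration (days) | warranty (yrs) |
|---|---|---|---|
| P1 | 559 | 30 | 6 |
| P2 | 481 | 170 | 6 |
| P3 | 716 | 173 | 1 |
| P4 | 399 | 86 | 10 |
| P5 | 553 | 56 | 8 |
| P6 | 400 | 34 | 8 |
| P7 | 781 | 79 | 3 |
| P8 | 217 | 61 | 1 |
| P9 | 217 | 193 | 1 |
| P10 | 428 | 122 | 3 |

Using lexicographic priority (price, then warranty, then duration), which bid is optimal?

P8

First minimize price: best is 217, kept {P8, P9}.
Then maximize warranty: best is 1, kept {P8, P9}.
Then minimize duration: best is 61, kept {P8}.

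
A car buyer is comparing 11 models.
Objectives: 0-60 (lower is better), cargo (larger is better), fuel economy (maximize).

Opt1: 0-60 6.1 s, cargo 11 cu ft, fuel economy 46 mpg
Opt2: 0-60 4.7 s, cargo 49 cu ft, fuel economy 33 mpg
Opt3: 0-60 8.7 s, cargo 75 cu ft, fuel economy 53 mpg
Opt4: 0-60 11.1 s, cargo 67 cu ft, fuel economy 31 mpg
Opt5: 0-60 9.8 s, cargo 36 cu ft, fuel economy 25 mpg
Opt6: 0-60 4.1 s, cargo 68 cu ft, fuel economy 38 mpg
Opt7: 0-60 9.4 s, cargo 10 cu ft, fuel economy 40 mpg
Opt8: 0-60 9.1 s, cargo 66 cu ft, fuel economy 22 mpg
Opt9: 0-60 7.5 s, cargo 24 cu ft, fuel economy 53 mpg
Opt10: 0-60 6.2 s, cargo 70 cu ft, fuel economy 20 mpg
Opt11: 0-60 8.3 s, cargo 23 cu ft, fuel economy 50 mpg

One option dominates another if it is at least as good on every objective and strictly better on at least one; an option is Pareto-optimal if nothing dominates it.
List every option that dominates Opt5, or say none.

Opt2: 0-60 4.7≤9.8, cargo 49≥36, fuel economy 33≥25 — dominates Opt5.
Opt3: 0-60 8.7≤9.8, cargo 75≥36, fuel economy 53≥25 — dominates Opt5.
Opt6: 0-60 4.1≤9.8, cargo 68≥36, fuel economy 38≥25 — dominates Opt5.
Others (Opt1, Opt4, Opt7, Opt8, Opt9, Opt10, Opt11) are each worse than Opt5 on at least one objective.

Opt2, Opt3, Opt6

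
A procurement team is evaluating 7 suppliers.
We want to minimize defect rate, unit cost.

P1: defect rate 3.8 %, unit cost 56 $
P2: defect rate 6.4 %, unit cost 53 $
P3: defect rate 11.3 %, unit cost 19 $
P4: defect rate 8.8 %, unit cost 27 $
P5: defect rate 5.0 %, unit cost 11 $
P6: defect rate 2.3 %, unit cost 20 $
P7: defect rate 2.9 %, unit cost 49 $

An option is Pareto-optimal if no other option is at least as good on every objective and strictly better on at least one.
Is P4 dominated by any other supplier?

P5 vs P4: defect rate 5.0≤8.8, unit cost 11≤27 — P5 is at least as good on every objective and strictly better on at least one, so P5 dominates P4.

Yes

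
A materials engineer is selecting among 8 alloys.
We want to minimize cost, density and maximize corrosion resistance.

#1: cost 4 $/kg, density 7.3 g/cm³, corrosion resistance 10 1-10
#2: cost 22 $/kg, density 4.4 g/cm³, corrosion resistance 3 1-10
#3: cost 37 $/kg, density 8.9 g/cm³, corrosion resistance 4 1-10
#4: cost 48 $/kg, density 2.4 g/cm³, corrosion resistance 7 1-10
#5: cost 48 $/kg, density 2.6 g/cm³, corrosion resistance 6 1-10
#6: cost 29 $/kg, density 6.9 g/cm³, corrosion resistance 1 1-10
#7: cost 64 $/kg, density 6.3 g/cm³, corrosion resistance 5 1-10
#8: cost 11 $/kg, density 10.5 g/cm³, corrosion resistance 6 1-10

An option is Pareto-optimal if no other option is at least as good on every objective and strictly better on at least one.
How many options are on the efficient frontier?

#1: not dominated (best cost).
#2: not dominated.
#3: dominated by #1 (cost 4≤37, density 7.3≤8.9, corrosion resistance 10≥4).
#4: not dominated (best density).
#5: dominated by #4 (cost 48≤48, density 2.4≤2.6, corrosion resistance 7≥6).
#6: dominated by #2 (cost 22≤29, density 4.4≤6.9, corrosion resistance 3≥1).
#7: dominated by #4 (cost 48≤64, density 2.4≤6.3, corrosion resistance 7≥5).
#8: dominated by #1 (cost 4≤11, density 7.3≤10.5, corrosion resistance 10≥6).
Pareto-optimal: #1, #2, #4 → 3.

3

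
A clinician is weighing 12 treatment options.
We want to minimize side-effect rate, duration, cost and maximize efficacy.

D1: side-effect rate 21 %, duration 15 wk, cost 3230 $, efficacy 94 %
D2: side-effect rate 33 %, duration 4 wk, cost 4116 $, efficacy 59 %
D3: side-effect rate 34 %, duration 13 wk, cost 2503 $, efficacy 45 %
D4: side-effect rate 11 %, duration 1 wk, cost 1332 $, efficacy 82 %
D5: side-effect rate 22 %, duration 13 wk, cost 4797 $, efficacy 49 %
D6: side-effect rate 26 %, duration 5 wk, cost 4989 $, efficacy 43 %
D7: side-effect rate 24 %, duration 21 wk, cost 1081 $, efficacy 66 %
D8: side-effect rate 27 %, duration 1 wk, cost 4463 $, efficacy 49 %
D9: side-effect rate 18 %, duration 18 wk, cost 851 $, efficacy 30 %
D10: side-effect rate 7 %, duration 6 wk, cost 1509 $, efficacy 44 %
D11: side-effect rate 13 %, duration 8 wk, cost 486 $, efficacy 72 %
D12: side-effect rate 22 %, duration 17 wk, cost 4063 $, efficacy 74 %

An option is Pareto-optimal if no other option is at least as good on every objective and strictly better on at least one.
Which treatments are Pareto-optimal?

D1: not dominated (best efficacy).
D2: dominated by D4 (side-effect rate 11≤33, duration 1≤4, cost 1332≤4116, efficacy 82≥59).
D3: dominated by D4 (side-effect rate 11≤34, duration 1≤13, cost 1332≤2503, efficacy 82≥45).
D4: not dominated.
D5: dominated by D4 (side-effect rate 11≤22, duration 1≤13, cost 1332≤4797, efficacy 82≥49).
D6: dominated by D4 (side-effect rate 11≤26, duration 1≤5, cost 1332≤4989, efficacy 82≥43).
D7: dominated by D11 (side-effect rate 13≤24, duration 8≤21, cost 486≤1081, efficacy 72≥66).
D8: dominated by D4 (side-effect rate 11≤27, duration 1≤1, cost 1332≤4463, efficacy 82≥49).
D9: dominated by D11 (side-effect rate 13≤18, duration 8≤18, cost 486≤851, efficacy 72≥30).
D10: not dominated (best side-effect rate).
D11: not dominated (best cost).
D12: dominated by D1 (side-effect rate 21≤22, duration 15≤17, cost 3230≤4063, efficacy 94≥74).

D1, D4, D10, D11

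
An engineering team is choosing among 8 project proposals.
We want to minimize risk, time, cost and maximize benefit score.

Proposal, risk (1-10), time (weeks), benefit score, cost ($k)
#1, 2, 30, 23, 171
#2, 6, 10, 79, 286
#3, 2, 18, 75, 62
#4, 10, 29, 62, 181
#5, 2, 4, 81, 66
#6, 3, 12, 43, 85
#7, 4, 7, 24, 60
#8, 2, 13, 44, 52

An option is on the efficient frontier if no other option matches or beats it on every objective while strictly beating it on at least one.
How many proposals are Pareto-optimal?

4

#1: dominated by #3 (risk 2≤2, time 18≤30, benefit score 75≥23, cost 62≤171).
#2: dominated by #5 (risk 2≤6, time 4≤10, benefit score 81≥79, cost 66≤286).
#3: not dominated.
#4: dominated by #3 (risk 2≤10, time 18≤29, benefit score 75≥62, cost 62≤181).
#5: not dominated (best time).
#6: dominated by #5 (risk 2≤3, time 4≤12, benefit score 81≥43, cost 66≤85).
#7: not dominated.
#8: not dominated (best cost).
Pareto-optimal: #3, #5, #7, #8 → 4.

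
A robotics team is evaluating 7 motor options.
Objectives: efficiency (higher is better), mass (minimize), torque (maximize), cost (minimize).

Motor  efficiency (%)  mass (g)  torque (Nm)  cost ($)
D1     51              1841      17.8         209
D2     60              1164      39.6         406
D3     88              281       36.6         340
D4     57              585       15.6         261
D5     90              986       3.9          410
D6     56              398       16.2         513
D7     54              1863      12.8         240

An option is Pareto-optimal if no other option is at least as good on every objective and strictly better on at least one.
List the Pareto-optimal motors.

D1: not dominated (best cost).
D2: not dominated (best torque).
D3: not dominated (best mass).
D4: not dominated.
D5: not dominated (best efficiency).
D6: dominated by D3 (efficiency 88≥56, mass 281≤398, torque 36.6≥16.2, cost 340≤513).
D7: not dominated.

D1, D2, D3, D4, D5, D7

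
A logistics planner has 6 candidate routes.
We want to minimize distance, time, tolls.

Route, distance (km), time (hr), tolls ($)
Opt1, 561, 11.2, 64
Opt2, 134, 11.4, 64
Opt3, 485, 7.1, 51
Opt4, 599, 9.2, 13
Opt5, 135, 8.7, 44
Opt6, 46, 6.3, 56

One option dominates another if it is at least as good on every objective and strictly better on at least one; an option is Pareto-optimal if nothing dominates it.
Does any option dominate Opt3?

No

Opt1: worse on distance (561 vs 485).
Opt2: worse on time (11.4 vs 7.1).
Opt4: worse on distance (599 vs 485).
Opt5: worse on time (8.7 vs 7.1).
Opt6: worse on tolls (56 vs 51).
No option is at least as good as Opt3 on every objective and strictly better on one.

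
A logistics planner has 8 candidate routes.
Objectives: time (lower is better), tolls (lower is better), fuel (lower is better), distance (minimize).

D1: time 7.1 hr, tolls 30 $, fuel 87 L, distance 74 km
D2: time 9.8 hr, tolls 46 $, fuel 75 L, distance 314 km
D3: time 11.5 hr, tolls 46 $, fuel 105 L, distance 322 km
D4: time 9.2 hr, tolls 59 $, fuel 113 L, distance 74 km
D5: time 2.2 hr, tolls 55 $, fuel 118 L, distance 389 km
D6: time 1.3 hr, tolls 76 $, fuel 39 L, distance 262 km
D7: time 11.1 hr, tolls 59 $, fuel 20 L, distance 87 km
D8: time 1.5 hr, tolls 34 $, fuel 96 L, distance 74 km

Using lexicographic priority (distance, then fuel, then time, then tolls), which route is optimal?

First minimize distance: best is 74, kept {D1, D4, D8}.
Then minimize fuel: best is 87, kept {D1}.

D1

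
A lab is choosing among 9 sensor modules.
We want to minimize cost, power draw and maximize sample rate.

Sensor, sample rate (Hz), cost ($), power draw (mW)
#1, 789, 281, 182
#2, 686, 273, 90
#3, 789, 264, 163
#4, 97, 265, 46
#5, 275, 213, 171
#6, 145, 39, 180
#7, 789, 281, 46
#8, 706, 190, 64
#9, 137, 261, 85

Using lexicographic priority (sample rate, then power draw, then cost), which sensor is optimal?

First maximize sample rate: best is 789, kept {#1, #3, #7}.
Then minimize power draw: best is 46, kept {#7}.

#7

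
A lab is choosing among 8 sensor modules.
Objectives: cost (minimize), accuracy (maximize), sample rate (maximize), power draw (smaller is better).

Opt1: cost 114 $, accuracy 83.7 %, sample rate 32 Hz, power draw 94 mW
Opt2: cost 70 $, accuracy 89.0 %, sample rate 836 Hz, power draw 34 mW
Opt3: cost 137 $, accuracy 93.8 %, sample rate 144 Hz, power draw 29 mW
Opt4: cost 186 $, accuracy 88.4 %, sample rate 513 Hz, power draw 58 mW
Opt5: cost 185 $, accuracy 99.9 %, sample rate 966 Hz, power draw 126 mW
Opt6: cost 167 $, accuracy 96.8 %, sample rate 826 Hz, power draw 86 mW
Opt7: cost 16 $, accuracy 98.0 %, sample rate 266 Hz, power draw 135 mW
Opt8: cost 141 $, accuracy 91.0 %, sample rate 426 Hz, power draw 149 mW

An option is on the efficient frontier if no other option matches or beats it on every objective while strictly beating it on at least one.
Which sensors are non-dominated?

Opt2, Opt3, Opt5, Opt6, Opt7, Opt8

Opt1: dominated by Opt2 (cost 70≤114, accuracy 89.0≥83.7, sample rate 836≥32, power draw 34≤94).
Opt2: not dominated.
Opt3: not dominated (best power draw).
Opt4: dominated by Opt2 (cost 70≤186, accuracy 89.0≥88.4, sample rate 836≥513, power draw 34≤58).
Opt5: not dominated (best accuracy).
Opt6: not dominated.
Opt7: not dominated (best cost).
Opt8: not dominated.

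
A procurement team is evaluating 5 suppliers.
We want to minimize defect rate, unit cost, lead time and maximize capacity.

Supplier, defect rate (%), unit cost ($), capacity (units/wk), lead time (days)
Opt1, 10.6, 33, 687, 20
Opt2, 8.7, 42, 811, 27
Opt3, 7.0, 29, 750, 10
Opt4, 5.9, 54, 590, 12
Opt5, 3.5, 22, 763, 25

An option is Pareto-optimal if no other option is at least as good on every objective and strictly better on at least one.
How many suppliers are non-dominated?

Opt1: dominated by Opt3 (defect rate 7.0≤10.6, unit cost 29≤33, capacity 750≥687, lead time 10≤20).
Opt2: not dominated (best capacity).
Opt3: not dominated (best lead time).
Opt4: not dominated.
Opt5: not dominated (best defect rate).
Pareto-optimal: Opt2, Opt3, Opt4, Opt5 → 4.

4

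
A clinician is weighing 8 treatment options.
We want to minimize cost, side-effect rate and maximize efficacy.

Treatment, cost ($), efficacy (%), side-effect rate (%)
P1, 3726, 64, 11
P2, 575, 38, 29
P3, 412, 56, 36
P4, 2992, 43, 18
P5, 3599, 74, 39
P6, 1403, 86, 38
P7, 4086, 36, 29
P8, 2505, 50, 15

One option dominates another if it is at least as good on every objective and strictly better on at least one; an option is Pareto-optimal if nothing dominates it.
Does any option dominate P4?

P8 vs P4: cost 2505≤2992, efficacy 50≥43, side-effect rate 15≤18 — P8 is at least as good on every objective and strictly better on at least one, so P8 dominates P4.

Yes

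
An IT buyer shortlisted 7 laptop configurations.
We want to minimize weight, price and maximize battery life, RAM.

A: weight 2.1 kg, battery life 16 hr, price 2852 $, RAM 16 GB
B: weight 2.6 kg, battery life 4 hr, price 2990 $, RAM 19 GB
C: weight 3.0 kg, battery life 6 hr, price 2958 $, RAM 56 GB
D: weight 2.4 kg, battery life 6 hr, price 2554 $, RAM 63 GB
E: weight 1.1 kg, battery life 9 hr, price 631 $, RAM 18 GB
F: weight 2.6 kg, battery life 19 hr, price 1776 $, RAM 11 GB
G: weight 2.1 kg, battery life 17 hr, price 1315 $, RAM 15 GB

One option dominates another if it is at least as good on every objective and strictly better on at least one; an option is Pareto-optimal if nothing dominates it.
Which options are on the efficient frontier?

A, D, E, F, G

A: not dominated.
B: dominated by D (weight 2.4≤2.6, battery life 6≥4, price 2554≤2990, RAM 63≥19).
C: dominated by D (weight 2.4≤3.0, battery life 6≥6, price 2554≤2958, RAM 63≥56).
D: not dominated (best RAM).
E: not dominated (best weight).
F: not dominated (best battery life).
G: not dominated.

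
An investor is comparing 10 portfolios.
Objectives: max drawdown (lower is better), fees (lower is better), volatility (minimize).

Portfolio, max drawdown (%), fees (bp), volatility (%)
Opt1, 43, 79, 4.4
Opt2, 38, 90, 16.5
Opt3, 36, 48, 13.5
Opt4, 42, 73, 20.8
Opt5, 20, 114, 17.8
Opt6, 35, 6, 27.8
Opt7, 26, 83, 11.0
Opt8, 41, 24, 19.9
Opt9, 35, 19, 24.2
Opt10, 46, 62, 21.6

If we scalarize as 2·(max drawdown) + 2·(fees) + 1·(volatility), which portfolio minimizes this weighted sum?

Opt6

Opt1: 2·43 + 2·79 + 1·4.4 = 248.4
Opt2: 2·38 + 2·90 + 1·16.5 = 272.5
Opt3: 2·36 + 2·48 + 1·13.5 = 181.5
Opt4: 2·42 + 2·73 + 1·20.8 = 250.8
Opt5: 2·20 + 2·114 + 1·17.8 = 285.8
Opt6: 2·35 + 2·6 + 1·27.8 = 109.8
Opt7: 2·26 + 2·83 + 1·11.0 = 229.0
Opt8: 2·41 + 2·24 + 1·19.9 = 149.9
Opt9: 2·35 + 2·19 + 1·24.2 = 132.2
Opt10: 2·46 + 2·62 + 1·21.6 = 237.6
Lowest: Opt6 at 109.8.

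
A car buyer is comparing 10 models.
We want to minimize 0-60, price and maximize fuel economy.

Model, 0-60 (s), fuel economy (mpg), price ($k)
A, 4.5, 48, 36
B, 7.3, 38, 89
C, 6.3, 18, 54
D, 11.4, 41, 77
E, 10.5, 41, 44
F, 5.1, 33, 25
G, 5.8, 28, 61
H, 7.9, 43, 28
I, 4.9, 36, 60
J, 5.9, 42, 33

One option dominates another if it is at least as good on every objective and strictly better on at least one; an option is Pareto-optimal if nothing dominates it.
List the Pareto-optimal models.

A: not dominated (best 0-60).
B: dominated by A (0-60 4.5≤7.3, fuel economy 48≥38, price 36≤89).
C: dominated by A (0-60 4.5≤6.3, fuel economy 48≥18, price 36≤54).
D: dominated by A (0-60 4.5≤11.4, fuel economy 48≥41, price 36≤77).
E: dominated by A (0-60 4.5≤10.5, fuel economy 48≥41, price 36≤44).
F: not dominated (best price).
G: dominated by A (0-60 4.5≤5.8, fuel economy 48≥28, price 36≤61).
H: not dominated.
I: dominated by A (0-60 4.5≤4.9, fuel economy 48≥36, price 36≤60).
J: not dominated.

A, F, H, J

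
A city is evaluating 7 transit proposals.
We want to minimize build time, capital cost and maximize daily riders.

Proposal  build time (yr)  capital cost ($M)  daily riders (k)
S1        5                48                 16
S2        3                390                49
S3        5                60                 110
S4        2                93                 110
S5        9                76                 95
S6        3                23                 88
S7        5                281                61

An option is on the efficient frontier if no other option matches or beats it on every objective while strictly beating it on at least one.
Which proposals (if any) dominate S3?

none

S1: worse on daily riders (16 vs 110).
S2: worse on capital cost (390 vs 60).
S4: worse on capital cost (93 vs 60).
S5: worse on build time (9 vs 5).
S6: worse on daily riders (88 vs 110).
S7: worse on capital cost (281 vs 60).
No option dominates S3.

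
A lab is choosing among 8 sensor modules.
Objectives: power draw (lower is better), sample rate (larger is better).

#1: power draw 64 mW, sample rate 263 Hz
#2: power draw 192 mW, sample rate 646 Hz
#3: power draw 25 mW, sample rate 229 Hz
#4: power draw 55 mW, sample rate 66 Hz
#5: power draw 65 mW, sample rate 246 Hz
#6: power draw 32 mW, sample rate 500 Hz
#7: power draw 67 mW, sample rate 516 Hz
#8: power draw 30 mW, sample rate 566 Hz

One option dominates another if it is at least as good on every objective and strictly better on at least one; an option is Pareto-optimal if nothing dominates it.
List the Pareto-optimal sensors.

#2, #3, #8

#1: dominated by #6 (power draw 32≤64, sample rate 500≥263).
#2: not dominated (best sample rate).
#3: not dominated (best power draw).
#4: dominated by #3 (power draw 25≤55, sample rate 229≥66).
#5: dominated by #1 (power draw 64≤65, sample rate 263≥246).
#6: dominated by #8 (power draw 30≤32, sample rate 566≥500).
#7: dominated by #8 (power draw 30≤67, sample rate 566≥516).
#8: not dominated.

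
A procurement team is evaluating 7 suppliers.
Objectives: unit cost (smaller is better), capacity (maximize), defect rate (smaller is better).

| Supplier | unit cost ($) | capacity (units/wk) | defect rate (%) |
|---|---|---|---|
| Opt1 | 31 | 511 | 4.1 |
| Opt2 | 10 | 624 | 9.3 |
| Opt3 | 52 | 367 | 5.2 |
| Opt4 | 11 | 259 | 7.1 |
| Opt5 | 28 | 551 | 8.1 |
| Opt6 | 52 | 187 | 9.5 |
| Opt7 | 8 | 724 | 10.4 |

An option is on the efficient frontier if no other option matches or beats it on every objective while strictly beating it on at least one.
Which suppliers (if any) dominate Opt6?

Opt1, Opt2, Opt3, Opt4, Opt5

Opt1: unit cost 31≤52, capacity 511≥187, defect rate 4.1≤9.5 — dominates Opt6.
Opt2: unit cost 10≤52, capacity 624≥187, defect rate 9.3≤9.5 — dominates Opt6.
Opt3: unit cost 52≤52, capacity 367≥187, defect rate 5.2≤9.5 — dominates Opt6.
Opt4: unit cost 11≤52, capacity 259≥187, defect rate 7.1≤9.5 — dominates Opt6.
Opt5: unit cost 28≤52, capacity 551≥187, defect rate 8.1≤9.5 — dominates Opt6.
Others (Opt7) are each worse than Opt6 on at least one objective.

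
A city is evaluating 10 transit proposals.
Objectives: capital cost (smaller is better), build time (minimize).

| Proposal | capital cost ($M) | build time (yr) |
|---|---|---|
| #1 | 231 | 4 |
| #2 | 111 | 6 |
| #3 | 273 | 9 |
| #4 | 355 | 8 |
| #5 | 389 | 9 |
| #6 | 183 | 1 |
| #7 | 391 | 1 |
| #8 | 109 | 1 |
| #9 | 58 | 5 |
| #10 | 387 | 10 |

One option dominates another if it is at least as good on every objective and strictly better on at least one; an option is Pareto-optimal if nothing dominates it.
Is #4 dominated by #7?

No

#7 vs #4: #7 is worse on capital cost (391 vs 355), so it does not dominate #4.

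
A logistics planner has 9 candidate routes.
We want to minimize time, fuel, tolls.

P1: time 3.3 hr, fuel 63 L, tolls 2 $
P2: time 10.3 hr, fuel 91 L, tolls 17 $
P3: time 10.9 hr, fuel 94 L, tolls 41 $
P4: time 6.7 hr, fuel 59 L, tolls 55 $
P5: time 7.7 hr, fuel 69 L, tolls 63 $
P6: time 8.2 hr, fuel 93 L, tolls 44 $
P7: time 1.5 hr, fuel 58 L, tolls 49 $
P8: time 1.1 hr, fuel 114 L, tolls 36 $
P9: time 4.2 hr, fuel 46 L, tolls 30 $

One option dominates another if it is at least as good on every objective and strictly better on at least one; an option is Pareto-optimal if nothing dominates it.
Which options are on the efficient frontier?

P1, P7, P8, P9

P1: not dominated (best tolls).
P2: dominated by P1 (time 3.3≤10.3, fuel 63≤91, tolls 2≤17).
P3: dominated by P1 (time 3.3≤10.9, fuel 63≤94, tolls 2≤41).
P4: dominated by P7 (time 1.5≤6.7, fuel 58≤59, tolls 49≤55).
P5: dominated by P1 (time 3.3≤7.7, fuel 63≤69, tolls 2≤63).
P6: dominated by P1 (time 3.3≤8.2, fuel 63≤93, tolls 2≤44).
P7: not dominated.
P8: not dominated (best time).
P9: not dominated (best fuel).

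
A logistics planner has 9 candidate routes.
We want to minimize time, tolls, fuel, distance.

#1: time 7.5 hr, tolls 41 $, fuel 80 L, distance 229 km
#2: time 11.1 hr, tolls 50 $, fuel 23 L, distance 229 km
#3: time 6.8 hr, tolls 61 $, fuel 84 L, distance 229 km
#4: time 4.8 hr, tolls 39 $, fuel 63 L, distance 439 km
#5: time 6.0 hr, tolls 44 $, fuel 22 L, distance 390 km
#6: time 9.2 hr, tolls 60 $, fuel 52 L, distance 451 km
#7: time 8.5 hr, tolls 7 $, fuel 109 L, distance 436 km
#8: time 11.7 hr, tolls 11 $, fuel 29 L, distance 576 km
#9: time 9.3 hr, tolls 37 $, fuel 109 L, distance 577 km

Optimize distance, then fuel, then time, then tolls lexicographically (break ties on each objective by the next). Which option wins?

First minimize distance: best is 229, kept {#1, #2, #3}.
Then minimize fuel: best is 23, kept {#2}.

#2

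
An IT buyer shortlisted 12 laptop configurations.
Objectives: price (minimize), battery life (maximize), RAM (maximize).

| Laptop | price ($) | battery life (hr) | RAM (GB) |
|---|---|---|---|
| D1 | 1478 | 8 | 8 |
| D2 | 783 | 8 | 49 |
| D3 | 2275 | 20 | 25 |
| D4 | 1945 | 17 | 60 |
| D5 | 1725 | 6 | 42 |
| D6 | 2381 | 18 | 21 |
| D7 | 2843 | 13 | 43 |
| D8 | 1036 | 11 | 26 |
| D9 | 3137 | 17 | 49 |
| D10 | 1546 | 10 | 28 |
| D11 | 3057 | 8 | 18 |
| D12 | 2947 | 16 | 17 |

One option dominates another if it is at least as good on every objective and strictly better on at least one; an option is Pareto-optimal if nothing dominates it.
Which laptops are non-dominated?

D2, D3, D4, D8, D10

D1: dominated by D2 (price 783≤1478, battery life 8≥8, RAM 49≥8).
D2: not dominated (best price).
D3: not dominated (best battery life).
D4: not dominated (best RAM).
D5: dominated by D2 (price 783≤1725, battery life 8≥6, RAM 49≥42).
D6: dominated by D3 (price 2275≤2381, battery life 20≥18, RAM 25≥21).
D7: dominated by D4 (price 1945≤2843, battery life 17≥13, RAM 60≥43).
D8: not dominated.
D9: dominated by D4 (price 1945≤3137, battery life 17≥17, RAM 60≥49).
D10: not dominated.
D11: dominated by D2 (price 783≤3057, battery life 8≥8, RAM 49≥18).
D12: dominated by D3 (price 2275≤2947, battery life 20≥16, RAM 25≥17).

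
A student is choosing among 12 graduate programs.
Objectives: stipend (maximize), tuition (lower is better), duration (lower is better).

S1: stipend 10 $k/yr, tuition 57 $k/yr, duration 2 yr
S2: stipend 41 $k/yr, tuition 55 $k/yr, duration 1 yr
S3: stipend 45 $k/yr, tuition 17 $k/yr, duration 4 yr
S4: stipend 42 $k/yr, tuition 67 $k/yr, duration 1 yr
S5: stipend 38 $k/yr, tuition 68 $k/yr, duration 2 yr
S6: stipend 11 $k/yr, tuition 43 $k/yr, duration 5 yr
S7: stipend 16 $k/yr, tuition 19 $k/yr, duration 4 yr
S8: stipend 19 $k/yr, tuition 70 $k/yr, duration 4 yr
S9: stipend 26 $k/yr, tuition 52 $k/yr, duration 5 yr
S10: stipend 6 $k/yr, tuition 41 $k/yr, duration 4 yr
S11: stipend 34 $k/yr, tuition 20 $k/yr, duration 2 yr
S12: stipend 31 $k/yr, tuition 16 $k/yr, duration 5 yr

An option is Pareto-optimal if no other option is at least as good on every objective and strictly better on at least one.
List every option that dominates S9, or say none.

S3, S11, S12

S3: stipend 45≥26, tuition 17≤52, duration 4≤5 — dominates S9.
S11: stipend 34≥26, tuition 20≤52, duration 2≤5 — dominates S9.
S12: stipend 31≥26, tuition 16≤52, duration 5≤5 — dominates S9.
Others (S1, S2, S4, S5, S6, S7, S8, S10) are each worse than S9 on at least one objective.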